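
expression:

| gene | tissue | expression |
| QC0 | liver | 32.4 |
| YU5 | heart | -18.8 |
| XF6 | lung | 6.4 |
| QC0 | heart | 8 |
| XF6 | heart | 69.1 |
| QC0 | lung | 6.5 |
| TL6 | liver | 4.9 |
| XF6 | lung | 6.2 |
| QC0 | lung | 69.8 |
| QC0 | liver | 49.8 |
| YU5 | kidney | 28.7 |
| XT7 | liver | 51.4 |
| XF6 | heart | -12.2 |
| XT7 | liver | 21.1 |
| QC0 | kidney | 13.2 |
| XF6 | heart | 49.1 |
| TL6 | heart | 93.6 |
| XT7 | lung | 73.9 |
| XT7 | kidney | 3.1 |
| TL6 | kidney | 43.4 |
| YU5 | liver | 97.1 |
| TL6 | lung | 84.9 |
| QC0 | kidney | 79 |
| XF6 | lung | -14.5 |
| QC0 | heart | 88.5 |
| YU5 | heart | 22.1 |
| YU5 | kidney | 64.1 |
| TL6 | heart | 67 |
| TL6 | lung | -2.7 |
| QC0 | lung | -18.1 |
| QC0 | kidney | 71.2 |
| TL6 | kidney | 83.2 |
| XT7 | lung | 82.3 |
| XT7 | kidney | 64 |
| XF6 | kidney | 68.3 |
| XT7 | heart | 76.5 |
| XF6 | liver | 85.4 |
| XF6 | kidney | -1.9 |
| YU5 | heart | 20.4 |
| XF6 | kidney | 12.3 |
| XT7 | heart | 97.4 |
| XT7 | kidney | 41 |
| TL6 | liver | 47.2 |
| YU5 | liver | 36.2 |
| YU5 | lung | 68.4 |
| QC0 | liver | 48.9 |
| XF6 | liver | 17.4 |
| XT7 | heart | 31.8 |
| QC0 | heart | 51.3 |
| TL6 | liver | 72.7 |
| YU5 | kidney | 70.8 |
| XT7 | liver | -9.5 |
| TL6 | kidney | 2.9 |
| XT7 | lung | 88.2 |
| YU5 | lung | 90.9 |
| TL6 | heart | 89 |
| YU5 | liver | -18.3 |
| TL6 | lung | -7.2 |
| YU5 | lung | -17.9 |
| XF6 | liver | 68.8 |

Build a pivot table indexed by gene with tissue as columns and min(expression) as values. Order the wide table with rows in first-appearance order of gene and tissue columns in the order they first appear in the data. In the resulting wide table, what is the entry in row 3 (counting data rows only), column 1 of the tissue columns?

17.4

With rows in first-appearance order of gene, row 3 is gene=XF6. tissue columns in first-appearance order: liver, heart, lung, kidney; column 1 is liver.
Long rows with gene=XF6, tissue=liver: min(85.4, 17.4, 68.8) = 17.4.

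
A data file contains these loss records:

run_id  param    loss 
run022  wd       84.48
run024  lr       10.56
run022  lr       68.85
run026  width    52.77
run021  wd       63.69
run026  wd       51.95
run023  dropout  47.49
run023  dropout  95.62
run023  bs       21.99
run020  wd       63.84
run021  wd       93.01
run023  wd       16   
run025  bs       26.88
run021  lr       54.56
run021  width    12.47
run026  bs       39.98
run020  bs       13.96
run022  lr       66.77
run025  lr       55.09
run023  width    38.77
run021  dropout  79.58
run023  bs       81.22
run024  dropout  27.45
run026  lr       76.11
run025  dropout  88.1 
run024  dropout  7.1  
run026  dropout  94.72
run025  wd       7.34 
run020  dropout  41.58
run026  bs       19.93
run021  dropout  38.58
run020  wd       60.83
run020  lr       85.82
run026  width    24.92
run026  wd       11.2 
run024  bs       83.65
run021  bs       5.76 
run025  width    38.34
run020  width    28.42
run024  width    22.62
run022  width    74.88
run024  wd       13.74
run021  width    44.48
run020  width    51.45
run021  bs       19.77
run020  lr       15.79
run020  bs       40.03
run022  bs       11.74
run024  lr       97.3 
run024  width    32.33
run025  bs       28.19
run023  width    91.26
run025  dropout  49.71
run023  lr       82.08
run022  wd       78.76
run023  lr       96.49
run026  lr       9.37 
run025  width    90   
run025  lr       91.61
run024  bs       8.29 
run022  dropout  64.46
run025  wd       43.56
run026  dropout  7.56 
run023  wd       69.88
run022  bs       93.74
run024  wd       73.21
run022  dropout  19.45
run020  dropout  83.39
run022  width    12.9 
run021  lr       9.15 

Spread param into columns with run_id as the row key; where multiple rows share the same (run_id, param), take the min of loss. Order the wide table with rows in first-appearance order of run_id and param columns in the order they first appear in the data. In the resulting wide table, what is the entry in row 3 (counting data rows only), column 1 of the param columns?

With rows in first-appearance order of run_id, row 3 is run_id=run026. param columns in first-appearance order: wd, lr, width, dropout, bs; column 1 is wd.
Long rows with run_id=run026, param=wd: min(51.95, 11.2) = 11.2.

11.2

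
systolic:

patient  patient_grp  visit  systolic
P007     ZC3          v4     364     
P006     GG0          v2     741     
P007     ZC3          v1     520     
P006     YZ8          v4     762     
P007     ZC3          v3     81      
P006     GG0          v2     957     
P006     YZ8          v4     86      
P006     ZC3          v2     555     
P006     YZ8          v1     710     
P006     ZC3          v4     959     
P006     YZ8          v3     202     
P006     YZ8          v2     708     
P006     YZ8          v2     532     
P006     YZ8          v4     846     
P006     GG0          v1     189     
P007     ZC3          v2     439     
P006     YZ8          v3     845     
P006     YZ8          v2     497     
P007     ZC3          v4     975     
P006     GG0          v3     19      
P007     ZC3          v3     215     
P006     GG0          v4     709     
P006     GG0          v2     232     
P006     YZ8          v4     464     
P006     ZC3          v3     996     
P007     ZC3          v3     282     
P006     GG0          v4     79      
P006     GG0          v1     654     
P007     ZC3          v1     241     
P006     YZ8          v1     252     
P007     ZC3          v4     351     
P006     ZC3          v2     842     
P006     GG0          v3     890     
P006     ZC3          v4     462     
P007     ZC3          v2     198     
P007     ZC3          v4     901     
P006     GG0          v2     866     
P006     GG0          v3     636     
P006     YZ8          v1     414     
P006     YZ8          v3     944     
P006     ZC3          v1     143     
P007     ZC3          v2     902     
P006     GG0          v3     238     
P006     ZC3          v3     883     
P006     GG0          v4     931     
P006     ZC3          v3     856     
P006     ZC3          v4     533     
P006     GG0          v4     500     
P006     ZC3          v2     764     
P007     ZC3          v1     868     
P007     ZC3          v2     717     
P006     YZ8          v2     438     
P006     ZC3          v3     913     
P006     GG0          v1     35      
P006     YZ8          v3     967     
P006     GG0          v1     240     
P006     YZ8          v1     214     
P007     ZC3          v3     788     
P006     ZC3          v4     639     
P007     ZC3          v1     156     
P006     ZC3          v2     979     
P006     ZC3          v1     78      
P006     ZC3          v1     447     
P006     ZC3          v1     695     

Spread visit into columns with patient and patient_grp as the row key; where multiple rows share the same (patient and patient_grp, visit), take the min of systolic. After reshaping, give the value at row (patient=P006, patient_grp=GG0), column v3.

Rows with patient=P006, patient_grp=GG0 and visit=v3: systolic values are 19, 890, 636, 238.
min(19, 890, 636, 238) = 19.

19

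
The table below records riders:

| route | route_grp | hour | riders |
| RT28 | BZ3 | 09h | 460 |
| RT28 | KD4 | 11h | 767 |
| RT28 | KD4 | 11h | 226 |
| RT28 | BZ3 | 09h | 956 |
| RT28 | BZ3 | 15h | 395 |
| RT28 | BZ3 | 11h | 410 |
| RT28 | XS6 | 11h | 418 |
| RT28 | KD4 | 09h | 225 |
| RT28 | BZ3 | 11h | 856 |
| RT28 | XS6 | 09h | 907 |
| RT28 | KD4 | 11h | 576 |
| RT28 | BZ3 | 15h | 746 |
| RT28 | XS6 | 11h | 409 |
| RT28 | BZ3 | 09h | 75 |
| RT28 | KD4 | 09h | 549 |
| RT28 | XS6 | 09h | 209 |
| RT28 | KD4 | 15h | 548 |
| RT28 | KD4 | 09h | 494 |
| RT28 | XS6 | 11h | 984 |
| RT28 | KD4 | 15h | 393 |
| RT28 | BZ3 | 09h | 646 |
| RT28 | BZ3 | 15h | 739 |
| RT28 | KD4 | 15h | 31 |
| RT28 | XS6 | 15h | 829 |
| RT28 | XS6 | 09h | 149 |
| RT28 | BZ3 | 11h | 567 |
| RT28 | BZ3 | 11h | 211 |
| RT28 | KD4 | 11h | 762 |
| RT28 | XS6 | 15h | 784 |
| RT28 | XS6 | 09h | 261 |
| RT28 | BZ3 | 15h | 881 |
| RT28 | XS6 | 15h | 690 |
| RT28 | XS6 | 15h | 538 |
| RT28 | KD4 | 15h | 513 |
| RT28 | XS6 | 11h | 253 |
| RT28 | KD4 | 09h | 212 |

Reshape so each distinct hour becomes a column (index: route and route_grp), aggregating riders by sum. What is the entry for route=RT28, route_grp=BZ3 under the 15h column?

Rows with route=RT28, route_grp=BZ3 and hour=15h: riders values are 395, 746, 739, 881.
395 + 746 + 739 + 881 = 2761.

2761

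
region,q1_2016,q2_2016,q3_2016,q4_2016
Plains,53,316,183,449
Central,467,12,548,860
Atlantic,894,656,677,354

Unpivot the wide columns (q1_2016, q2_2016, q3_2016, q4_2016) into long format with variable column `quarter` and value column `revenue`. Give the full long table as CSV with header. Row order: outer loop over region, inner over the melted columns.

Each (region, column) pair becomes one row: 3 × 4 = 12 rows.
For example, (Plains, q1_2016) → revenue=53.

region,quarter,revenue
Plains,q1_2016,53
Plains,q2_2016,316
Plains,q3_2016,183
Plains,q4_2016,449
Central,q1_2016,467
Central,q2_2016,12
Central,q3_2016,548
Central,q4_2016,860
Atlantic,q1_2016,894
Atlantic,q2_2016,656
Atlantic,q3_2016,677
Atlantic,q4_2016,354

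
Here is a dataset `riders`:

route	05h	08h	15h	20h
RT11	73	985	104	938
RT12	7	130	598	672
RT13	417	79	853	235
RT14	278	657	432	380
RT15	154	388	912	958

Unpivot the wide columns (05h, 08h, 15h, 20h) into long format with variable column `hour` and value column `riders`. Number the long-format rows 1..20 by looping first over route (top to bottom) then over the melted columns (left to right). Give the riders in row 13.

20 rows total (5 × 4). Row 13: index ⌊(13-1)/4⌋ = 3 into route → RT14; (13-1) mod 4 = 0 into the melted columns → 05h.
So row 13 is (RT14, 05h, 278); riders = 278.

278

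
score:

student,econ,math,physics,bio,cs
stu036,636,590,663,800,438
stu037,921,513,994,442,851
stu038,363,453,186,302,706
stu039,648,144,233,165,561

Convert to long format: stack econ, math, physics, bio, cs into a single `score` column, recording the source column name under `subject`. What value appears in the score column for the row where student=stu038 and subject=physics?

186

Unpivoting turns each (student, wide-column) pair into one long row.
The wide cell at row stu038, column physics holds 186, so the long row (stu038, physics) has score=186.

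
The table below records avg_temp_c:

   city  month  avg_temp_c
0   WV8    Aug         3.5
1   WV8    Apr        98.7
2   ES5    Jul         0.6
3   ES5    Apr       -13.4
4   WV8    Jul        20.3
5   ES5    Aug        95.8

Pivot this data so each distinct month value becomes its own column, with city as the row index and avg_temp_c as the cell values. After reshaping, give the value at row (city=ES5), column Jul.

0.6

Wide layout: rows indexed by city, columns are the 3 distinct month values (Aug, Apr, Jul).
Cell (city=ES5, month=Jul) draws from the long row where city=ES5 and month=Jul, which has avg_temp_c=0.6.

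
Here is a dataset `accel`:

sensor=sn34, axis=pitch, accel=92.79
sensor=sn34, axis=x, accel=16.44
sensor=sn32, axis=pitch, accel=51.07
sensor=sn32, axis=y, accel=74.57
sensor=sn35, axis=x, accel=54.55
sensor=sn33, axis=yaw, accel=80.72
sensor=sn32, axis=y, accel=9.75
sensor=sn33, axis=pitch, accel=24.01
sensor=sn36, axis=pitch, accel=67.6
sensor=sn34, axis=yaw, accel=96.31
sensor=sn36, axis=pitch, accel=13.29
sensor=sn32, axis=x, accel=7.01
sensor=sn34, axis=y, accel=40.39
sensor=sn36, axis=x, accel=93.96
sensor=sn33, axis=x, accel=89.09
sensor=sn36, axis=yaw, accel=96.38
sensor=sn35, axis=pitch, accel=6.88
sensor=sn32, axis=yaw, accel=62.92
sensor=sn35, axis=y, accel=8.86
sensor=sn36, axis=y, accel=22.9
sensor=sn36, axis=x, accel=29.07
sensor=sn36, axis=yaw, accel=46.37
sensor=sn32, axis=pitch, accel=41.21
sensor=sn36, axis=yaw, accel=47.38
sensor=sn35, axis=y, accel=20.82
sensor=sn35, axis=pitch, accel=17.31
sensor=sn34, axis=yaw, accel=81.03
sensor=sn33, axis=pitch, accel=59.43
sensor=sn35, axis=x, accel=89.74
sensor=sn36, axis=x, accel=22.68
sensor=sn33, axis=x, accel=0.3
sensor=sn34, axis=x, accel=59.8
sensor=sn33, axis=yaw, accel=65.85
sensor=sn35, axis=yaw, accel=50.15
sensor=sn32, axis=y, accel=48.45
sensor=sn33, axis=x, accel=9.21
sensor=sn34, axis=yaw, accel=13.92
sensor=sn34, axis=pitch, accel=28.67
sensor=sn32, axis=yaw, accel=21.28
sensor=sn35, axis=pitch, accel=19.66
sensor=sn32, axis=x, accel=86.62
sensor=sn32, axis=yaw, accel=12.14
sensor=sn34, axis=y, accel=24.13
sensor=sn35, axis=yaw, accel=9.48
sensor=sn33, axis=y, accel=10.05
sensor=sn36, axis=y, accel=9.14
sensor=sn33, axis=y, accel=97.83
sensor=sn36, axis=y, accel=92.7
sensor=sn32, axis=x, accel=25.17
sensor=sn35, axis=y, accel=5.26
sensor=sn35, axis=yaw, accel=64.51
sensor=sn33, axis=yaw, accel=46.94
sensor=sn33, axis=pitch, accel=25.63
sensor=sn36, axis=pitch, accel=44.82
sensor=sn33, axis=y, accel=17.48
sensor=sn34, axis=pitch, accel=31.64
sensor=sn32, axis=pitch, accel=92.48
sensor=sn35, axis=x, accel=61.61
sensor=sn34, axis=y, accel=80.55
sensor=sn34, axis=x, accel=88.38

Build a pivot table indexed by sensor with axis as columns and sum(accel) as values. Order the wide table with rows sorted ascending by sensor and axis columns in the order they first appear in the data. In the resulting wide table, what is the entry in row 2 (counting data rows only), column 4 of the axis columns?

193.51

With rows sorted ascending by sensor, row 2 is sensor=sn33. axis columns in first-appearance order: pitch, x, y, yaw; column 4 is yaw.
Long rows with sensor=sn33, axis=yaw: 80.72 + 65.85 + 46.94 = 193.51.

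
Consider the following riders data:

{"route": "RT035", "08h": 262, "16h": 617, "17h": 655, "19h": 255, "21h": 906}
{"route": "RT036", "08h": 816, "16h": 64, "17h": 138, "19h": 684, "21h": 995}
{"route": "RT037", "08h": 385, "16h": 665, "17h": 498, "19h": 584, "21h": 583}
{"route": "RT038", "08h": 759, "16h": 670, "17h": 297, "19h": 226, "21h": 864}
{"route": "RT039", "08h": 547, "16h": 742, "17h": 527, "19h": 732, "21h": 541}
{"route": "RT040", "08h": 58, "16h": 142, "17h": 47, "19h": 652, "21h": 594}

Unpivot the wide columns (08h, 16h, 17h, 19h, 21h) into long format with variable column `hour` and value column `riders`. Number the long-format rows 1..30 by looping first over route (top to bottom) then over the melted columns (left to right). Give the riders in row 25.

541

30 rows total (6 × 5). Row 25: index ⌊(25-1)/5⌋ = 4 into route → RT039; (25-1) mod 5 = 4 into the melted columns → 21h.
So row 25 is (RT039, 21h, 541); riders = 541.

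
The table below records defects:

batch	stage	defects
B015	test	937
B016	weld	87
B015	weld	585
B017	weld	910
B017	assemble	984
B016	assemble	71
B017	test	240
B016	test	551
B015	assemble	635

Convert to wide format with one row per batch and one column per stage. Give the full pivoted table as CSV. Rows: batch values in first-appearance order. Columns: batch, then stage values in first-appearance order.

batch,test,weld,assemble
B015,937,585,635
B016,551,87,71
B017,240,910,984

Columns: batch plus the 3 distinct stage values (test, weld, assemble).
For example, row B015 column test takes defects=937 from the long row (B015, test).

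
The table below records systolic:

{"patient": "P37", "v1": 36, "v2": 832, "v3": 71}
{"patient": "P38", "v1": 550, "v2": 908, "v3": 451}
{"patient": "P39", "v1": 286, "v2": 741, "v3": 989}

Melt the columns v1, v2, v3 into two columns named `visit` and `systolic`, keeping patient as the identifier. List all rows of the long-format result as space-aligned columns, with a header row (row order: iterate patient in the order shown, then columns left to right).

patient  visit  systolic
P37      v1     36      
P37      v2     832     
P37      v3     71      
P38      v1     550     
P38      v2     908     
P38      v3     451     
P39      v1     286     
P39      v2     741     
P39      v3     989     

Each (patient, column) pair becomes one row: 3 × 3 = 9 rows.
For example, (P37, v1) → systolic=36.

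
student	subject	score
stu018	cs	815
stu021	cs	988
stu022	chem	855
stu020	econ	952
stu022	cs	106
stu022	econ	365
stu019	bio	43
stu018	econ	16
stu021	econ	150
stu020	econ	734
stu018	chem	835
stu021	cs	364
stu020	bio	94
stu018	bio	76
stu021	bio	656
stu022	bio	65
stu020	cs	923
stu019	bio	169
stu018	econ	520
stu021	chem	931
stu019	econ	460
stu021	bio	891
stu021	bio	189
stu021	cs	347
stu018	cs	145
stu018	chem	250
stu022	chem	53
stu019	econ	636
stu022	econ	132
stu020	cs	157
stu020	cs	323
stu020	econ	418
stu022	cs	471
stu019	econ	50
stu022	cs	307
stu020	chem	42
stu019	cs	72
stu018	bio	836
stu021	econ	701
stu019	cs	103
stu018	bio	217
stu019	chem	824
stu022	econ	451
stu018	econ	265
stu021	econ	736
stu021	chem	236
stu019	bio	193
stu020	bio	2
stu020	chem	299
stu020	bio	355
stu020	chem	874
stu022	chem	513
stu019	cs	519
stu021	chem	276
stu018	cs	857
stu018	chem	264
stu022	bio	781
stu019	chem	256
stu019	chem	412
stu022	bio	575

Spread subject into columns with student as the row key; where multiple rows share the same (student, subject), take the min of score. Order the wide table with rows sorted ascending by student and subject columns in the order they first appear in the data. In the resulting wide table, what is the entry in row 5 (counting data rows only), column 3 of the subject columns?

132

With rows sorted ascending by student, row 5 is student=stu022. subject columns in first-appearance order: cs, chem, econ, bio; column 3 is econ.
Long rows with student=stu022, subject=econ: min(365, 132, 451) = 132.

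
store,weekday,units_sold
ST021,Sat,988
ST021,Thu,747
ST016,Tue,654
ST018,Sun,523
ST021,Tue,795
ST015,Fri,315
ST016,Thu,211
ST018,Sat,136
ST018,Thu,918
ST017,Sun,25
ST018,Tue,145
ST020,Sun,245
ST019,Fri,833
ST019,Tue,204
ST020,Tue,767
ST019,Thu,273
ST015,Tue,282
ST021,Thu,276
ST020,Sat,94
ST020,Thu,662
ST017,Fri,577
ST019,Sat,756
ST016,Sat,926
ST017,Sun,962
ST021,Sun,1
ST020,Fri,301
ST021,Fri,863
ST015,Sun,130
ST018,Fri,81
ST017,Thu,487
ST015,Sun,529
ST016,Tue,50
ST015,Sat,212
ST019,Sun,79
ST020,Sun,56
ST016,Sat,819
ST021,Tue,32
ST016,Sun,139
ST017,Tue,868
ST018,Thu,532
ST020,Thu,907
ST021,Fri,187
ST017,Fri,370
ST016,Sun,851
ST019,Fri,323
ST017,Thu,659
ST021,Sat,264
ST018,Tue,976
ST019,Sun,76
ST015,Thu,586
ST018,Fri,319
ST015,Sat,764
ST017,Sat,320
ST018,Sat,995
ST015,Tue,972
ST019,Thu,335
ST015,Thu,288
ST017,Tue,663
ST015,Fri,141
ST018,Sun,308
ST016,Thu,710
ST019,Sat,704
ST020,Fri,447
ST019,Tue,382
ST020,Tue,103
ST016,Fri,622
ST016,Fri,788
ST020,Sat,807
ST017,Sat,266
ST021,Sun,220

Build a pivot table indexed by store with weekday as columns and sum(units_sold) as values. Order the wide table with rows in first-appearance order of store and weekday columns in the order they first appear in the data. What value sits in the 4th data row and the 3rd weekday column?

1254

With rows in first-appearance order of store, row 4 is store=ST015. weekday columns in first-appearance order: Sat, Thu, Tue, Sun, Fri; column 3 is Tue.
Long rows with store=ST015, weekday=Tue: 282 + 972 = 1254.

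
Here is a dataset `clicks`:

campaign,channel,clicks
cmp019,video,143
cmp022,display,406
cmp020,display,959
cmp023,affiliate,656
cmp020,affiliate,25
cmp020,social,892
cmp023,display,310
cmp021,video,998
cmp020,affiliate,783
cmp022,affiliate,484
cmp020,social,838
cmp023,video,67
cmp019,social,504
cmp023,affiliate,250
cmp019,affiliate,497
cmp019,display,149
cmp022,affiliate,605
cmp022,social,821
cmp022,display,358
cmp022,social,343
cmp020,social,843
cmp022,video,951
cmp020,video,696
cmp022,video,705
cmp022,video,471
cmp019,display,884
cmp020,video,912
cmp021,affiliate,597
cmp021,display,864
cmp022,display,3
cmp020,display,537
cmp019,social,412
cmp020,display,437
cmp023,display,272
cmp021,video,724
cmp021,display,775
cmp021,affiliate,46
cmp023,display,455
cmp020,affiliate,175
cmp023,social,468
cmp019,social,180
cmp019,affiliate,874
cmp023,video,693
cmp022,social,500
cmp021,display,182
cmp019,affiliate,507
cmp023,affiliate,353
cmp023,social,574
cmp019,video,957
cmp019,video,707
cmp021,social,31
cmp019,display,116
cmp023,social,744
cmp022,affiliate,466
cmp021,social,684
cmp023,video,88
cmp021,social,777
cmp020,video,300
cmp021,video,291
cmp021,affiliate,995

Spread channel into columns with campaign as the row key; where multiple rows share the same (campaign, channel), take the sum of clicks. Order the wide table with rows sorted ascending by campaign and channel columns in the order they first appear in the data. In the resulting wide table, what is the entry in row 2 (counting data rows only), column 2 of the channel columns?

With rows sorted ascending by campaign, row 2 is campaign=cmp020. channel columns in first-appearance order: video, display, affiliate, social; column 2 is display.
Long rows with campaign=cmp020, channel=display: 959 + 537 + 437 = 1933.

1933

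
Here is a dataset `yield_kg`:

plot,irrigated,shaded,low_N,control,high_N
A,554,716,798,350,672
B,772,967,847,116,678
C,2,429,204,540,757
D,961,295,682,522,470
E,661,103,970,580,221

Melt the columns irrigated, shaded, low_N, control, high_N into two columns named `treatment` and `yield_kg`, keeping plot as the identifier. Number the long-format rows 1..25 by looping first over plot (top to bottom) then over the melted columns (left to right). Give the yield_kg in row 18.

25 rows total (5 × 5). Row 18: index ⌊(18-1)/5⌋ = 3 into plot → D; (18-1) mod 5 = 2 into the melted columns → low_N.
So row 18 is (D, low_N, 682); yield_kg = 682.

682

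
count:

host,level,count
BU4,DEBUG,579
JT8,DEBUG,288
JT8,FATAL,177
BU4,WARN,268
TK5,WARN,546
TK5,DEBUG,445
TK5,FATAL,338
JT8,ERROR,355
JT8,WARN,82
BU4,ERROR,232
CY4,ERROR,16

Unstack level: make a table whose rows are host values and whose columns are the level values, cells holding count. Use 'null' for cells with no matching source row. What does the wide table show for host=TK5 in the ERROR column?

null

No long-format row has host=TK5 and level=ERROR, so the cell is null.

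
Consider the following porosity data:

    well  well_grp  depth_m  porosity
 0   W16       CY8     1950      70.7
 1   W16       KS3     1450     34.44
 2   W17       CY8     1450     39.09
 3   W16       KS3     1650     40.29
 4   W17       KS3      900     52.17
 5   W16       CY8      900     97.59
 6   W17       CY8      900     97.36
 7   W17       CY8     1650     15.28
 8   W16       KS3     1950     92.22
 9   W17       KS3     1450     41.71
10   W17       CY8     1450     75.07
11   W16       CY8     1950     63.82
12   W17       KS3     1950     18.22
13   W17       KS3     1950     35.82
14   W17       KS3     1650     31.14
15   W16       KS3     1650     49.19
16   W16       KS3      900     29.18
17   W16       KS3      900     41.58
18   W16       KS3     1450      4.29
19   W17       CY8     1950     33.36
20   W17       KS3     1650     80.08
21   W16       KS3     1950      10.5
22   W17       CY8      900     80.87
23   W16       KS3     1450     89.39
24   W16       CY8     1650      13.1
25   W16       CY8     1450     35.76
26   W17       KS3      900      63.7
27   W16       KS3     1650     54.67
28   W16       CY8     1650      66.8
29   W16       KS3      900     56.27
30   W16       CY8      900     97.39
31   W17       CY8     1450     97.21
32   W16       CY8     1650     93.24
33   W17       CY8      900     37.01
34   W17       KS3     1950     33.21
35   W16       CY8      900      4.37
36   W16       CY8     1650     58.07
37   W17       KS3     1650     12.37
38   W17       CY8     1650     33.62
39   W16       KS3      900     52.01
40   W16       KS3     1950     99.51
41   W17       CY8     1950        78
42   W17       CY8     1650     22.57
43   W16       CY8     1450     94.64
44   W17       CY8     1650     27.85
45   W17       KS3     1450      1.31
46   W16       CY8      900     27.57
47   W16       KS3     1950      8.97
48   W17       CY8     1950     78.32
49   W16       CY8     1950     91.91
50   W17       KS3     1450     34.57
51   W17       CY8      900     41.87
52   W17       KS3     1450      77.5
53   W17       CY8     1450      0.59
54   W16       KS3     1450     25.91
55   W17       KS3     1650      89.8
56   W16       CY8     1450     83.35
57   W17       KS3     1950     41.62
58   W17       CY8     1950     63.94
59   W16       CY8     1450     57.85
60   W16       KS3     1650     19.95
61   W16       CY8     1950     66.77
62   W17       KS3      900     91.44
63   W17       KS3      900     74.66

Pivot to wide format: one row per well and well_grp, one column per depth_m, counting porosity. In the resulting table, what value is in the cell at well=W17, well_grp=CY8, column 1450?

4

Rows with well=W17, well_grp=CY8 and depth_m=1450: porosity values are 39.09, 75.07, 97.21, 0.59.
4 rows match — count = 4.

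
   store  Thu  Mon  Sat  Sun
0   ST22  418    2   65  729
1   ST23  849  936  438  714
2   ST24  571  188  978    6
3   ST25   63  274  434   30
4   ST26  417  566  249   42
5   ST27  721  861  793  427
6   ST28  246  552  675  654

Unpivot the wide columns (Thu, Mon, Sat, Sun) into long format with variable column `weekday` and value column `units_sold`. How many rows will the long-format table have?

28

7 store values × 4 melted columns = 28 rows.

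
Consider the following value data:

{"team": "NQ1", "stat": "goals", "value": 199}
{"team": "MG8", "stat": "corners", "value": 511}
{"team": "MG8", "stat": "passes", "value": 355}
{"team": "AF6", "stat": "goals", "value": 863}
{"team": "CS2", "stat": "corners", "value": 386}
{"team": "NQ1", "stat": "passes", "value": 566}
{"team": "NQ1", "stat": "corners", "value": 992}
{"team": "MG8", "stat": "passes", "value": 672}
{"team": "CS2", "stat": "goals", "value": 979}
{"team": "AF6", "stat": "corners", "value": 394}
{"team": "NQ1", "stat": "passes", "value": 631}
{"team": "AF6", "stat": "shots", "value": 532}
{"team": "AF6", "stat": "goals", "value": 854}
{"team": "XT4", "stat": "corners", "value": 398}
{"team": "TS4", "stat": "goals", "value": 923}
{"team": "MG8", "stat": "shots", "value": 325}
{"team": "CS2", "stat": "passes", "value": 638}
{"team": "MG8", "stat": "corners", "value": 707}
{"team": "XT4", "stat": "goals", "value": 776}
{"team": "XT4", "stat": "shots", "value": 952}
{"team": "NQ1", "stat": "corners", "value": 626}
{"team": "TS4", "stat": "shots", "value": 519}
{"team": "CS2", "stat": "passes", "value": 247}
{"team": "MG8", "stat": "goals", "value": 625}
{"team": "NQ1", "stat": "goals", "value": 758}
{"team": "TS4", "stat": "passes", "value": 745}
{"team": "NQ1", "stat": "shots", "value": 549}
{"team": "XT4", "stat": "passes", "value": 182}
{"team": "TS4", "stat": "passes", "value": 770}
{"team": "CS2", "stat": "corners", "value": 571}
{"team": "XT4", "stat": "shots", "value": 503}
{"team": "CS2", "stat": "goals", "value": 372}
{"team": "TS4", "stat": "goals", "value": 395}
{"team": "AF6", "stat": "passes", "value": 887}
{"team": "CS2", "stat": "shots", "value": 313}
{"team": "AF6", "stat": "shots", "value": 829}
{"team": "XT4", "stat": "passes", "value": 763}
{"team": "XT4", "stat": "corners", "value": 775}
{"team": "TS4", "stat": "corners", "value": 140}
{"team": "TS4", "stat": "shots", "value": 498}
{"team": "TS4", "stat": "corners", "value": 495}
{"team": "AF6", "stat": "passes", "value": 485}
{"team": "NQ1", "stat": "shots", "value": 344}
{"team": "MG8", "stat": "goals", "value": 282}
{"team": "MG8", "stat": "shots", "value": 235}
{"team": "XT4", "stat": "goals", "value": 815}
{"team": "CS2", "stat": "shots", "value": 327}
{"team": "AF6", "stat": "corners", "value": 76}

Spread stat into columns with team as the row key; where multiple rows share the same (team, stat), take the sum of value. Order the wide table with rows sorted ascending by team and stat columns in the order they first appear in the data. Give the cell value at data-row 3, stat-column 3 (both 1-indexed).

1027

With rows sorted ascending by team, row 3 is team=MG8. stat columns in first-appearance order: goals, corners, passes, shots; column 3 is passes.
Long rows with team=MG8, stat=passes: 355 + 672 = 1027.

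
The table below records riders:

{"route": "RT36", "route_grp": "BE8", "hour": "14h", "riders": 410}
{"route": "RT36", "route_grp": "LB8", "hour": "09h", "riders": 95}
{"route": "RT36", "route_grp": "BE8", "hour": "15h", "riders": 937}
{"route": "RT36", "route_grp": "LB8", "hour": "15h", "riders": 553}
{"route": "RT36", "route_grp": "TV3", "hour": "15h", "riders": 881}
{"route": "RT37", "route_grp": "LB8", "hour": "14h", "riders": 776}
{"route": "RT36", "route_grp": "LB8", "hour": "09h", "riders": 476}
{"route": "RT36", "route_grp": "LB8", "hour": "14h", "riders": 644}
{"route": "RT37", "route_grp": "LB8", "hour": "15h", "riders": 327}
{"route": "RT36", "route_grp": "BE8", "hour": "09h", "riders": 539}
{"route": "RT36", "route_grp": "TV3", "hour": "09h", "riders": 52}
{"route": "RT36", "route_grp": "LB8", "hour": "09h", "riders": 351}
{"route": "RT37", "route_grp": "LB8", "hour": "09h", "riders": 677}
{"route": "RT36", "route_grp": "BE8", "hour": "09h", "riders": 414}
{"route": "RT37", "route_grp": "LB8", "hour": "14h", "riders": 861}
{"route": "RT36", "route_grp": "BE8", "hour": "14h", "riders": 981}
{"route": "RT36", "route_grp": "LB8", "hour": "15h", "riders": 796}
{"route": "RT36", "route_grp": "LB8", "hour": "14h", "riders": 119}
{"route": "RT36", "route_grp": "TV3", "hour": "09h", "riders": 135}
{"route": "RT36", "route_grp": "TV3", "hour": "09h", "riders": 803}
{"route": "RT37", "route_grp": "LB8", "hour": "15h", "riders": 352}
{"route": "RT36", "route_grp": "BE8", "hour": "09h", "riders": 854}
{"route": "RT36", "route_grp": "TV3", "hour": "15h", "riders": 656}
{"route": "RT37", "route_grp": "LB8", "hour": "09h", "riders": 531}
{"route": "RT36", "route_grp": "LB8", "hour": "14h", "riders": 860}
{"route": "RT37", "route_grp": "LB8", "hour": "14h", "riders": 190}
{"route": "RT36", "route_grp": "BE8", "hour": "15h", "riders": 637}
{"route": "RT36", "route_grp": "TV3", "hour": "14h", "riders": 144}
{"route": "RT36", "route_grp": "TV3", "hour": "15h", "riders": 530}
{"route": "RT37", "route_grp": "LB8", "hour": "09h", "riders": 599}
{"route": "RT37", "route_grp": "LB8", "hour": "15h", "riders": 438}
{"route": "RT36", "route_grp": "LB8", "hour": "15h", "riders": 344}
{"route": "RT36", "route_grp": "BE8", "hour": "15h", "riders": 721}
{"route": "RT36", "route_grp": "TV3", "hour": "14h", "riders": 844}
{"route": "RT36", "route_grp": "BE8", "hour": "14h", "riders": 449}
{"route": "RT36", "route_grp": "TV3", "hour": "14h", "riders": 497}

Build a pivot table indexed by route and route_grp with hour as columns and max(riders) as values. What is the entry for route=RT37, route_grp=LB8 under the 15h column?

438

Rows with route=RT37, route_grp=LB8 and hour=15h: riders values are 327, 352, 438.
max(327, 352, 438) = 438.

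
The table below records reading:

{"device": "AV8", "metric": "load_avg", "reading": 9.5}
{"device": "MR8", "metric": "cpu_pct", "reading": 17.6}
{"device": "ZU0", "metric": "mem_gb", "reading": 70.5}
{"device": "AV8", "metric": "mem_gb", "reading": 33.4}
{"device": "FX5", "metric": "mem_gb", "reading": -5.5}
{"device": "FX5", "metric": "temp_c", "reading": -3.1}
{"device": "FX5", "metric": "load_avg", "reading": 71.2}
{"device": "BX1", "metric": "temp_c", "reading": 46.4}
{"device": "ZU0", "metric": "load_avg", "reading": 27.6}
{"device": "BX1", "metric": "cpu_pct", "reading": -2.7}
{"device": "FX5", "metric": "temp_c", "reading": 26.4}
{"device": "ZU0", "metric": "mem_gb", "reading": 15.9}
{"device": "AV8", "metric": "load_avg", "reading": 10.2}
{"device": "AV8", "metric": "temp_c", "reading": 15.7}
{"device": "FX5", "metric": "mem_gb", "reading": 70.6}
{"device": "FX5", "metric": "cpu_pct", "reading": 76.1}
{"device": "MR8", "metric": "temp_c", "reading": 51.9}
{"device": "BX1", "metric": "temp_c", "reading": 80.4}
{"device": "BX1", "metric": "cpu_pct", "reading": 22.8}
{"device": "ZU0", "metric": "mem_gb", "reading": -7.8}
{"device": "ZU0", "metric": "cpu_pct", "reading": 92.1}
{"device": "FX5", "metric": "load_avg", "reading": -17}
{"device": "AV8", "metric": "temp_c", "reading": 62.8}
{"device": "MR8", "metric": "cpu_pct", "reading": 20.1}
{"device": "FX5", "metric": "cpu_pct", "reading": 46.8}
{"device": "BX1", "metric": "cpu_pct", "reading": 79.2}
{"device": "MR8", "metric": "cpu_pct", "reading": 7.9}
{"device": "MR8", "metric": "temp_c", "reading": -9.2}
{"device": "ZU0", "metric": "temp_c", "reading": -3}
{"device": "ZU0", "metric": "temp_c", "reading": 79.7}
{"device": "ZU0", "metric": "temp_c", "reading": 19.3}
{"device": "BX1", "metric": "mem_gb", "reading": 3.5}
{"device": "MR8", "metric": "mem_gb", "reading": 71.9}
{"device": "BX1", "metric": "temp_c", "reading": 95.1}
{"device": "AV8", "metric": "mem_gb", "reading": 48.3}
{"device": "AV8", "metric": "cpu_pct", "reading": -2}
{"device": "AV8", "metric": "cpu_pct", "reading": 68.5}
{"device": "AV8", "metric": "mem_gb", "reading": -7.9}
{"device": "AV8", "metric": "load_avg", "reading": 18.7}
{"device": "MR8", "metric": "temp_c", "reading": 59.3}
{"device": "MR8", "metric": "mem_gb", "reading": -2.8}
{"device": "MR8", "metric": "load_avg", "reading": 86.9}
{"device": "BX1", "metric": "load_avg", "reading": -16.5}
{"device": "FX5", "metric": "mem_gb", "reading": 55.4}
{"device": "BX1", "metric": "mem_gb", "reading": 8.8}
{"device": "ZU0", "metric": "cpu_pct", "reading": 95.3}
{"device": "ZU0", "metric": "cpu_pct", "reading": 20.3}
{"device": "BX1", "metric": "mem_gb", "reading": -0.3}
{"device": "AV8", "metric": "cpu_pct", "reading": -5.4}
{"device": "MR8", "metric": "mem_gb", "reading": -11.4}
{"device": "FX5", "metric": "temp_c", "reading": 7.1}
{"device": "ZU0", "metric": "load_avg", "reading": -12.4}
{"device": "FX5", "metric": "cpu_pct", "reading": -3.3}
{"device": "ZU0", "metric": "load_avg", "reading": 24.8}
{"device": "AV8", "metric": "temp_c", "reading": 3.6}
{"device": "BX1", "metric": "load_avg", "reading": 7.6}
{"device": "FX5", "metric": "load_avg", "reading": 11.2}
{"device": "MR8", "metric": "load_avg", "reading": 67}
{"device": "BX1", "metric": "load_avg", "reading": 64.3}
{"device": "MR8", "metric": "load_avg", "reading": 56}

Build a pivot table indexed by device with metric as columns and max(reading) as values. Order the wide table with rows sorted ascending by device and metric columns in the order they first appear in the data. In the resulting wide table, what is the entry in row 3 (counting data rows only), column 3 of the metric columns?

With rows sorted ascending by device, row 3 is device=FX5. metric columns in first-appearance order: load_avg, cpu_pct, mem_gb, temp_c; column 3 is mem_gb.
Long rows with device=FX5, metric=mem_gb: max(-5.5, 70.6, 55.4) = 70.6.

70.6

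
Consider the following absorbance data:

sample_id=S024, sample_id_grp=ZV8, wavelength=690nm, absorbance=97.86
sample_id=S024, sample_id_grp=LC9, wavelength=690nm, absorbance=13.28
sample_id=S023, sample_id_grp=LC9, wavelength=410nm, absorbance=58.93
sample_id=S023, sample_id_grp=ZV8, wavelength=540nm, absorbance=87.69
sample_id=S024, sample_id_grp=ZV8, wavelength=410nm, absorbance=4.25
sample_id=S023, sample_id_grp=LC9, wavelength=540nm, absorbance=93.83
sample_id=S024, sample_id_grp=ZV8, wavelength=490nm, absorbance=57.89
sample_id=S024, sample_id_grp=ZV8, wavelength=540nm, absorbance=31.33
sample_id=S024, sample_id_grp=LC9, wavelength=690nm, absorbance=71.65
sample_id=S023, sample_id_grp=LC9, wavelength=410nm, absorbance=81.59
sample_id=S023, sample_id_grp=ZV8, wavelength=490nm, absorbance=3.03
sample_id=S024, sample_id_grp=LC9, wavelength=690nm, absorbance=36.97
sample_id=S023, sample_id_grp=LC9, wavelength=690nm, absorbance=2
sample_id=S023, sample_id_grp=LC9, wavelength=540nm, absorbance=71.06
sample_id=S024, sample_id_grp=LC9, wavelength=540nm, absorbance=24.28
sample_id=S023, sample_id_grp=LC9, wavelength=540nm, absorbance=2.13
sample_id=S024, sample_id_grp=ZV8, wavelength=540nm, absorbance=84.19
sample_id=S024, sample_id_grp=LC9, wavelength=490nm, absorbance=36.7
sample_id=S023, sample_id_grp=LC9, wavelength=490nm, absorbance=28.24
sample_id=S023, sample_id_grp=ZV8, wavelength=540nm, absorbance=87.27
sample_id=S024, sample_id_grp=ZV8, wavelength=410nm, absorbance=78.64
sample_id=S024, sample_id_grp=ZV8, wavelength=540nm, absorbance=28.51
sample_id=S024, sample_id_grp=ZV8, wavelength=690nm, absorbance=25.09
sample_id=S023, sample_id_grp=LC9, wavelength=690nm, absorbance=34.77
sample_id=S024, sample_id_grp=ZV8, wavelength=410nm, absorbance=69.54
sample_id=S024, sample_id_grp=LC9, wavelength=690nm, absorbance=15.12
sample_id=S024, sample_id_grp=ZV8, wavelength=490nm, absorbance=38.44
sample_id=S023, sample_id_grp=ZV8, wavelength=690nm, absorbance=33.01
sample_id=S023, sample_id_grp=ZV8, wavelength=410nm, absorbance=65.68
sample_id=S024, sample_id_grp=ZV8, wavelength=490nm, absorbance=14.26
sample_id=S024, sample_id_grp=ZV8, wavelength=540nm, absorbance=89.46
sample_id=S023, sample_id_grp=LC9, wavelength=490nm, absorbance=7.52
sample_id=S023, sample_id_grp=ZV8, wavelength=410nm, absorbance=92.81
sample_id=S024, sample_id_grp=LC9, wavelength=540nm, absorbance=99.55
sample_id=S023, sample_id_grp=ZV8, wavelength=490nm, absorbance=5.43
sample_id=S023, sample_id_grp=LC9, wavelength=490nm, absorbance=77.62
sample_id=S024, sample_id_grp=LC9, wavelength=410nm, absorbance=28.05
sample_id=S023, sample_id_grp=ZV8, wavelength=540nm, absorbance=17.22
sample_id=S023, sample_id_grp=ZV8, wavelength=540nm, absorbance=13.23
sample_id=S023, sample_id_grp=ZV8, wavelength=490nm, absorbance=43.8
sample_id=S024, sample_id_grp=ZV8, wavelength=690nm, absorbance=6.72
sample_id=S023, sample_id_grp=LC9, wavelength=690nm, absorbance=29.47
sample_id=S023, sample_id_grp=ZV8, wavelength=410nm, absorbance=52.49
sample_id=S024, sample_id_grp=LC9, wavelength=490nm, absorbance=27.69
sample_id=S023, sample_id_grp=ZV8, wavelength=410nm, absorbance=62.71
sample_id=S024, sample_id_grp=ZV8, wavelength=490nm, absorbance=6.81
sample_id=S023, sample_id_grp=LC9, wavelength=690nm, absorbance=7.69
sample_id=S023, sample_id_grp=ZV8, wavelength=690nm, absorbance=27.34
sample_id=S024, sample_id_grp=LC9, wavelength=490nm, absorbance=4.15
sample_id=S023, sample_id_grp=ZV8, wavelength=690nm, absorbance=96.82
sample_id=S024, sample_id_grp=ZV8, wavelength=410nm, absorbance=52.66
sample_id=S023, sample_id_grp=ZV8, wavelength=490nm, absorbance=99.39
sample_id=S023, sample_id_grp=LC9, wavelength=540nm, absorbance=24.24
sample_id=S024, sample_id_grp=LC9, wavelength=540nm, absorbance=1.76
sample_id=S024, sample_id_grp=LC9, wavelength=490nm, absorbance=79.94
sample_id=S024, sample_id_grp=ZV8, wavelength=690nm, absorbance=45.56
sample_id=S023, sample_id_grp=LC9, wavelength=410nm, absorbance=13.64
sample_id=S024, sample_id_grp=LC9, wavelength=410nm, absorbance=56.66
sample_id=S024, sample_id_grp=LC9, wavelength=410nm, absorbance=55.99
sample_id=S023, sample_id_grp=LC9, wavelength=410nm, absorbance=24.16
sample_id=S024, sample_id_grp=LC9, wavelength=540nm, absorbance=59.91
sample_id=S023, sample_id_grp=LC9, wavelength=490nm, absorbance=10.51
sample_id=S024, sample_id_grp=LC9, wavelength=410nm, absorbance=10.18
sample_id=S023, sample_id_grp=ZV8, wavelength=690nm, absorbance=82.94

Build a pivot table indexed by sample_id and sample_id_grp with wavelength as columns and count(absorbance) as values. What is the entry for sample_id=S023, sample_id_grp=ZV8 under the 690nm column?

4

Rows with sample_id=S023, sample_id_grp=ZV8 and wavelength=690nm: absorbance values are 33.01, 27.34, 96.82, 82.94.
4 rows match — count = 4.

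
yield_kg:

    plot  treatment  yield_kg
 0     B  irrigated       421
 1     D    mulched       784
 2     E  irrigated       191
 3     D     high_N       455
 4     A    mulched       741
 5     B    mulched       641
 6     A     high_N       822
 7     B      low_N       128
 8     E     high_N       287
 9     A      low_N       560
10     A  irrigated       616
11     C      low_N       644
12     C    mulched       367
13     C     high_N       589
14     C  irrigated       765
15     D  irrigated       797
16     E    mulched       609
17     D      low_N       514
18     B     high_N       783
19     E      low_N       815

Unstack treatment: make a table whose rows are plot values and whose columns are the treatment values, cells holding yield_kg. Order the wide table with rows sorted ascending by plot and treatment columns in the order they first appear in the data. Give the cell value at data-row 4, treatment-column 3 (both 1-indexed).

455

With rows sorted ascending by plot, row 4 is plot=D. treatment columns in first-appearance order: irrigated, mulched, high_N, low_N; column 3 is high_N.
Long rows with plot=D, treatment=high_N: yield_kg = 455.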